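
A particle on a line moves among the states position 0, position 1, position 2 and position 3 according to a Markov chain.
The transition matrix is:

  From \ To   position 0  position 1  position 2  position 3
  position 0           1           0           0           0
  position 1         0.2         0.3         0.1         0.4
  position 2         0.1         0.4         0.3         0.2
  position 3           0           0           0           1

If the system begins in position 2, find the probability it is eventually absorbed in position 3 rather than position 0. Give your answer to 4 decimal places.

Let h(s) be the probability of absorption at position 3 starting from transient state s. Then h(position 3) = 1 and h(position 0) = 0. By first-step analysis:
h(position 1) = 0.2·0 + 0.3·h(position 1) + 0.1·h(position 2) + 0.4·1
h(position 2) = 0.1·0 + 0.4·h(position 1) + 0.3·h(position 2) + 0.2·1
Solving: h(position 1) = 0.6667, h(position 2) = 0.6667.
Starting from position 2, the probability is 0.6667.

0.6667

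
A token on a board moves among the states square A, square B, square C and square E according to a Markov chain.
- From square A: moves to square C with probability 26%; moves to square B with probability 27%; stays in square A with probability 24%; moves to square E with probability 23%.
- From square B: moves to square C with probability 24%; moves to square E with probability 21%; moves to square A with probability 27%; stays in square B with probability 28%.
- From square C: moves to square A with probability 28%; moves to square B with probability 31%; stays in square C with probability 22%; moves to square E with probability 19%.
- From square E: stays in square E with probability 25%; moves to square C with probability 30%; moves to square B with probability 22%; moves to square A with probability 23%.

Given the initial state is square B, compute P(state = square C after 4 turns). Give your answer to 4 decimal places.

Propagate the distribution vector 4 turns from square B.
After 0 turns: (0.0000, 1.0000, 0.0000, 0.0000)
After 1 turn: (0.2700, 0.2800, 0.2400, 0.2100)
After 2 turns: (0.2559, 0.2719, 0.2532, 0.2190)
After 3 turns: (0.2561, 0.2719, 0.2532, 0.2188)
After 4 turns: (0.2561, 0.2719, 0.2532, 0.2188)
P(in square C after 4 turns) = 0.2532

0.2532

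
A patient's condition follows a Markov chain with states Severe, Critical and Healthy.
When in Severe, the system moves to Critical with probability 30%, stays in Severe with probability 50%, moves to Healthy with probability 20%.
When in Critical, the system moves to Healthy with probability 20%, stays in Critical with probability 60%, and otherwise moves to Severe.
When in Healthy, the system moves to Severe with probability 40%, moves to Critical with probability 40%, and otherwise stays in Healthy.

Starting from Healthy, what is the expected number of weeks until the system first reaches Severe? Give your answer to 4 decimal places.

3.3333

Let t(s) be the expected number of weeks to first reach Severe from state s, with t(Severe) = 0. Conditioning on the first week:
t(Critical) = 1 + 0.6·t(Critical) + 0.2·t(Healthy)
t(Healthy) = 1 + 0.4·t(Critical) + 0.2·t(Healthy)
Solving: t(Critical) = 4.1667, t(Healthy) = 3.3333.
Expected weeks from Healthy to Severe: 3.3333.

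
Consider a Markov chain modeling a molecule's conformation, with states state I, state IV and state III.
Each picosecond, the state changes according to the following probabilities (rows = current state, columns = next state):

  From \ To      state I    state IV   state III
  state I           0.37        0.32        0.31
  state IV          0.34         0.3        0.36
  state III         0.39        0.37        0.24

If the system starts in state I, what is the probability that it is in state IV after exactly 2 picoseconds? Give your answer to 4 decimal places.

Sum over the intermediate state after 1 picosecond:
P = P(state I→state I)·P(state I→state IV) + P(state I→state IV)·P(state IV→state IV) + P(state I→state III)·P(state III→state IV)
  = 0.37×0.32 + 0.32×0.3 + 0.31×0.37
  = 0.1184 + 0.0960 + 0.1147 = 0.3291

0.3291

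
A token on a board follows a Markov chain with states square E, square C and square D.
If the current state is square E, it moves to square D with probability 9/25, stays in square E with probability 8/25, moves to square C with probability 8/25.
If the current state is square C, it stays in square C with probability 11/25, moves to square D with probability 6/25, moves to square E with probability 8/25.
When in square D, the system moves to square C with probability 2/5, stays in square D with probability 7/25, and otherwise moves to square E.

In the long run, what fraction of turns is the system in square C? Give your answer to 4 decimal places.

0.3900

Let the stationary distribution be π with π = πP and π_1 + π_2 + π_3 = 1.
π_1 = 0.32·π_1 + 0.32·π_2 + 0.32·π_3
π_2 = 0.32·π_1 + 0.44·π_2 + 0.4·π_3
Solving with the normalization constraint gives π = (0.3200, 0.3900, 0.2900).
So the stationary probability of square C is 0.3900.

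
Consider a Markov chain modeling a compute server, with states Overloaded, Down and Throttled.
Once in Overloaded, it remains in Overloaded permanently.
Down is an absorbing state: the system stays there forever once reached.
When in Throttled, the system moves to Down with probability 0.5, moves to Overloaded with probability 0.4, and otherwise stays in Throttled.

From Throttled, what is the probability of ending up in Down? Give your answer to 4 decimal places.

Let h(s) be the probability of absorption at Down starting from transient state s. Then h(Down) = 1 and h(Overloaded) = 0. By first-step analysis:
h(Throttled) = 0.4·0 + 0.5·1 + 0.1·h(Throttled)
Solving: h(Throttled) = 0.5556.
Starting from Throttled, the probability is 0.5556.

0.5556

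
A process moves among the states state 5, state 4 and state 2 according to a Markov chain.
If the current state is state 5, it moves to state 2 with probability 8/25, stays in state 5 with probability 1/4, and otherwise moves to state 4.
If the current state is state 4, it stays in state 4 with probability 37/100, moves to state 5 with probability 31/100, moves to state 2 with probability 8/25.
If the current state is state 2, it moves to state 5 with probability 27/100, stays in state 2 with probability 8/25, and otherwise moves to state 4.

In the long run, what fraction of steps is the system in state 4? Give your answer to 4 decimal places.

0.3996

Let the stationary distribution be π with π = πP and π_1 + π_2 + π_3 = 1.
π_1 = 0.25·π_1 + 0.31·π_2 + 0.27·π_3
π_2 = 0.43·π_1 + 0.37·π_2 + 0.41·π_3
Solving with the normalization constraint gives π = (0.2804, 0.3996, 0.3200).
So the stationary probability of state 4 is 0.3996.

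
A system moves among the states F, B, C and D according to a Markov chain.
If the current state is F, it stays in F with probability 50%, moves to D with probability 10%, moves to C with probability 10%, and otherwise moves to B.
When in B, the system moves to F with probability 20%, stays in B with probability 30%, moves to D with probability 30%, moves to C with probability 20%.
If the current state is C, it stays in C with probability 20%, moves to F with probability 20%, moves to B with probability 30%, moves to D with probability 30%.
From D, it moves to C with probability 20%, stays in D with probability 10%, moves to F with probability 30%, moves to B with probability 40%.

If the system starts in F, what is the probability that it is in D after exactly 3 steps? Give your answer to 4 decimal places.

0.1920

Propagate the distribution vector 3 steps from F.
After 0 steps: (1.0000, 0.0000, 0.0000, 0.0000)
After 1 step: (0.5000, 0.3000, 0.1000, 0.1000)
After 2 steps: (0.3600, 0.3100, 0.1500, 0.1800)
After 3 steps: (0.3260, 0.3180, 0.1640, 0.1920)
P(in D after 3 steps) = 0.1920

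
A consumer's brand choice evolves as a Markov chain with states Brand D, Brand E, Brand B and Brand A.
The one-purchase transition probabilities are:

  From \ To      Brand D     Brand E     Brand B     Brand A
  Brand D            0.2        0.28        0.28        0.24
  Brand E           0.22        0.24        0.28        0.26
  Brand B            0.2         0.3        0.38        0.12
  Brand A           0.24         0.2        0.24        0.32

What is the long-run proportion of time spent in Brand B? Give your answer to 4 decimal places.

0.3010

Let the stationary distribution be π with π = πP and π_1 + π_2 + π_3 + π_4 = 1.
π_1 = 0.2·π_1 + 0.22·π_2 + 0.2·π_3 + 0.24·π_4
π_2 = 0.28·π_1 + 0.24·π_2 + 0.3·π_3 + 0.2·π_4
π_3 = 0.28·π_1 + 0.28·π_2 + 0.38·π_3 + 0.24·π_4
Solving with the normalization constraint gives π = (0.2142, 0.2575, 0.3010, 0.2272).
So the stationary probability of Brand B is 0.3010.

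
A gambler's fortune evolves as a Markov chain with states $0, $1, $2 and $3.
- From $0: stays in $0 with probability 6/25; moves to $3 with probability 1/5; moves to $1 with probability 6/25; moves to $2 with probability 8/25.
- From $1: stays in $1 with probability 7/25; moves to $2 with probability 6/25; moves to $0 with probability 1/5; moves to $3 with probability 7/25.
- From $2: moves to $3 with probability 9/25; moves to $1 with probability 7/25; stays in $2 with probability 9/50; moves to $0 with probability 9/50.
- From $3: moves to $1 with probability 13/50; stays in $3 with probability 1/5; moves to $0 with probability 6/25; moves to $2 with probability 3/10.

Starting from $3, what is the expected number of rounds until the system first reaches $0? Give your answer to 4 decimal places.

4.6734

Let t(s) be the expected number of rounds to first reach $0 from state s, with t($0) = 0. Conditioning on the first round:
t($1) = 1 + 0.28·t($1) + 0.24·t($2) + 0.28·t($3)
t($2) = 1 + 0.28·t($1) + 0.18·t($2) + 0.36·t($3)
t($3) = 1 + 0.26·t($1) + 0.3·t($2) + 0.2·t($3)
Solving: t($1) = 4.8486, t($2) = 4.9268, t($3) = 4.6734.
Expected rounds from $3 to $0: 4.6734.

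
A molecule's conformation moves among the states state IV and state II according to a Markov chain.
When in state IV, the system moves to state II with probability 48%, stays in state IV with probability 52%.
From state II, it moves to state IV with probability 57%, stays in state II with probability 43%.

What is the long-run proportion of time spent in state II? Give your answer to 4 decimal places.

Let the stationary distribution be π with π = πP and π_1 + π_2 = 1.
π_1 = 0.52·π_1 + 0.57·π_2
Solving with the normalization constraint gives π = (0.5429, 0.4571).
So the stationary probability of state II is 0.4571.

0.4571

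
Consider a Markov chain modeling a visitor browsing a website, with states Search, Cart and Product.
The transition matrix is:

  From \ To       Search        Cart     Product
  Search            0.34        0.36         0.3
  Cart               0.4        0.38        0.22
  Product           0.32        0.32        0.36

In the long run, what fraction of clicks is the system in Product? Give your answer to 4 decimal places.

0.2889

Let the stationary distribution be π with π = πP and π_1 + π_2 + π_3 = 1.
π_1 = 0.34·π_1 + 0.4·π_2 + 0.32·π_3
π_2 = 0.36·π_1 + 0.38·π_2 + 0.32·π_3
Solving with the normalization constraint gives π = (0.3556, 0.3556, 0.2889).
So the stationary probability of Product is 0.2889.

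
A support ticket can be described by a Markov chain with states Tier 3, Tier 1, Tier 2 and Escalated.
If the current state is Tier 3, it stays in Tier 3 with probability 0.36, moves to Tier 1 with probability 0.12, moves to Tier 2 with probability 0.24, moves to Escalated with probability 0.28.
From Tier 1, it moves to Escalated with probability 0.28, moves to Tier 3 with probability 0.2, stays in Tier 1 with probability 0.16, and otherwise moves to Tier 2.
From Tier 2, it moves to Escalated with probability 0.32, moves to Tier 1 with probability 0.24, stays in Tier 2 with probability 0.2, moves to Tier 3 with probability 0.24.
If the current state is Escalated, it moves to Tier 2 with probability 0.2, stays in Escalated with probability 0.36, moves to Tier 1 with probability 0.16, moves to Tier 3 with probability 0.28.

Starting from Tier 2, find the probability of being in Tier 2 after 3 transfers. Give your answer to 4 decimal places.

Propagate the distribution vector 3 transfers from Tier 2.
After 0 transfers: (0.0000, 0.0000, 1.0000, 0.0000)
After 1 transfer: (0.2400, 0.2400, 0.2000, 0.3200)
After 2 transfers: (0.2720, 0.1664, 0.2480, 0.3136)
After 3 transfers: (0.2785, 0.1690, 0.2375, 0.3150)
P(in Tier 2 after 3 transfers) = 0.2375

0.2375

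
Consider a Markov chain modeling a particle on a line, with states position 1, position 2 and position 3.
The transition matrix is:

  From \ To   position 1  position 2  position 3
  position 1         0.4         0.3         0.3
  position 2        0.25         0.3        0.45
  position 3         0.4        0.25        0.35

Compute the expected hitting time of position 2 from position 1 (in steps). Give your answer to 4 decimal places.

Let t(s) be the expected number of steps to first reach position 2 from state s, with t(position 2) = 0. Conditioning on the first step:
t(position 1) = 1 + 0.4·t(position 1) + 0.3·t(position 3)
t(position 3) = 1 + 0.4·t(position 1) + 0.35·t(position 3)
Solving: t(position 1) = 3.5185, t(position 3) = 3.7037.
Expected steps from position 1 to position 2: 3.5185.

3.5185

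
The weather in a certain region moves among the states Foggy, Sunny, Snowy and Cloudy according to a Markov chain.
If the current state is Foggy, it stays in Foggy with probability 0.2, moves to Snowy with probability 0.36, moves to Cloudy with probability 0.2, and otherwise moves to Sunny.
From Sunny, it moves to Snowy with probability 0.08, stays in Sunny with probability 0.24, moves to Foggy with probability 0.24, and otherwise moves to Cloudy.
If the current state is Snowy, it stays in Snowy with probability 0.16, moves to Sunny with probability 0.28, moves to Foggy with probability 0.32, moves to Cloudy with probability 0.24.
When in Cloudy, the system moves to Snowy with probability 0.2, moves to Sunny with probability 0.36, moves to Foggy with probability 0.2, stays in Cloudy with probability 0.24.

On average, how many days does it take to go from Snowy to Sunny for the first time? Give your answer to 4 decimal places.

3.4732

Let t(s) be the expected number of days to first reach Sunny from state s, with t(Sunny) = 0. Conditioning on the first day:
t(Foggy) = 1 + 0.2·t(Foggy) + 0.36·t(Snowy) + 0.2·t(Cloudy)
t(Snowy) = 1 + 0.32·t(Foggy) + 0.16·t(Snowy) + 0.24·t(Cloudy)
t(Cloudy) = 1 + 0.2·t(Foggy) + 0.2·t(Snowy) + 0.24·t(Cloudy)
Solving: t(Foggy) = 3.6077, t(Snowy) = 3.4732, t(Cloudy) = 3.1792.
Expected days from Snowy to Sunny: 3.4732.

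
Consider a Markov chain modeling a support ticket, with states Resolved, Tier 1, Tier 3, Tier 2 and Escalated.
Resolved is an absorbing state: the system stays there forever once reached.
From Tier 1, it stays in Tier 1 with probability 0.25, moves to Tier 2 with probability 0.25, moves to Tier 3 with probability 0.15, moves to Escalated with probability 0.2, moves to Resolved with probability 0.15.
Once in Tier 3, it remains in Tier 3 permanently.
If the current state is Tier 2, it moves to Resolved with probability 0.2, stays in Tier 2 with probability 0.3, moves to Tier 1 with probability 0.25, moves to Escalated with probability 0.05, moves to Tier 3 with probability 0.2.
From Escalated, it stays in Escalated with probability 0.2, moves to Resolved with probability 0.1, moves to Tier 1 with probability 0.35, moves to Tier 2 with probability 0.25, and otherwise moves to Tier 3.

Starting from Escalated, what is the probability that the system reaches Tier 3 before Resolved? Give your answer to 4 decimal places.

0.5000

Let h(s) be the probability of absorption at Tier 3 starting from transient state s. Then h(Tier 3) = 1 and h(Resolved) = 0. By first-step analysis:
h(Tier 1) = 0.15·0 + 0.25·h(Tier 1) + 0.15·1 + 0.25·h(Tier 2) + 0.2·h(Escalated)
h(Tier 2) = 0.2·0 + 0.25·h(Tier 1) + 0.2·1 + 0.3·h(Tier 2) + 0.05·h(Escalated)
h(Escalated) = 0.1·0 + 0.35·h(Tier 1) + 0.1·1 + 0.25·h(Tier 2) + 0.2·h(Escalated)
Solving: h(Tier 1) = 0.5000, h(Tier 2) = 0.5000, h(Escalated) = 0.5000.
Starting from Escalated, the probability is 0.5000.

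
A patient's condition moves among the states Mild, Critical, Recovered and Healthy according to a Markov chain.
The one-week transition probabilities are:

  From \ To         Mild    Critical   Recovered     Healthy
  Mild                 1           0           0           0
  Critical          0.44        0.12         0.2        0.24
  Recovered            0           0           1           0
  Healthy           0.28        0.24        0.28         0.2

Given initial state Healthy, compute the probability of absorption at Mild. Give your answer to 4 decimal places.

0.5446

Let h(s) be the probability of absorption at Mild starting from transient state s. Then h(Mild) = 1 and h(Recovered) = 0. By first-step analysis:
h(Critical) = 0.44·1 + 0.12·h(Critical) + 0.2·0 + 0.24·h(Healthy)
h(Healthy) = 0.28·1 + 0.24·h(Critical) + 0.28·0 + 0.2·h(Healthy)
Solving: h(Critical) = 0.6485, h(Healthy) = 0.5446.
Starting from Healthy, the probability is 0.5446.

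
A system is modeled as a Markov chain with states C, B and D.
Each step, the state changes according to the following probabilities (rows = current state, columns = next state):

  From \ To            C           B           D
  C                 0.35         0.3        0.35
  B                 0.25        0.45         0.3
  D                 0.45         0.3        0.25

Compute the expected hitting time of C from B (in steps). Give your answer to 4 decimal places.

Let t(s) be the expected number of steps to first reach C from state s, with t(C) = 0. Conditioning on the first step:
t(B) = 1 + 0.45·t(B) + 0.3·t(D)
t(D) = 1 + 0.3·t(B) + 0.25·t(D)
Solving: t(B) = 3.2558, t(D) = 2.6357.
Expected steps from B to C: 3.2558.

3.2558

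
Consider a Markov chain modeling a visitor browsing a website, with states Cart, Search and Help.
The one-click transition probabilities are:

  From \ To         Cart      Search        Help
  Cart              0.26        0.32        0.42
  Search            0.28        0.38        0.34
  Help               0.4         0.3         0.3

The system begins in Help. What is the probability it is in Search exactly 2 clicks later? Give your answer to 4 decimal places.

Sum over the intermediate state after 1 click:
P = P(Help→Cart)·P(Cart→Search) + P(Help→Search)·P(Search→Search) + P(Help→Help)·P(Help→Search)
  = 0.4×0.32 + 0.3×0.38 + 0.3×0.3
  = 0.1280 + 0.1140 + 0.0900 = 0.3320

0.3320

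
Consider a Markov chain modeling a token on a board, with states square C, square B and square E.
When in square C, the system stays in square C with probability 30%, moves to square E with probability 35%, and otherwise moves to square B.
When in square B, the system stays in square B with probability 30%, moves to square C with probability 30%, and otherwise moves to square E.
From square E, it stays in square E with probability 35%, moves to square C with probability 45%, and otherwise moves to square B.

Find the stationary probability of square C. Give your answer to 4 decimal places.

0.3546

Let the stationary distribution be π with π = πP and π_1 + π_2 + π_3 = 1.
π_1 = 0.3·π_1 + 0.3·π_2 + 0.45·π_3
π_2 = 0.35·π_1 + 0.3·π_2 + 0.2·π_3
Solving with the normalization constraint gives π = (0.3546, 0.2813, 0.3641).
So the stationary probability of square C is 0.3546.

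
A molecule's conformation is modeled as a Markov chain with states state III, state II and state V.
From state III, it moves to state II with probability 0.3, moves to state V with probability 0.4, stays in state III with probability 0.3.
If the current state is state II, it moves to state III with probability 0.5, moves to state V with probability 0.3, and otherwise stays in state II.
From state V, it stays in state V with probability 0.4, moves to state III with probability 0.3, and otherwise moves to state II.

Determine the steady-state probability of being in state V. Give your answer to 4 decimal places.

0.3727

Let the stationary distribution be π with π = πP and π_1 + π_2 + π_3 = 1.
π_1 = 0.3·π_1 + 0.5·π_2 + 0.3·π_3
π_2 = 0.3·π_1 + 0.2·π_2 + 0.3·π_3
Solving with the normalization constraint gives π = (0.3545, 0.2727, 0.3727).
So the stationary probability of state V is 0.3727.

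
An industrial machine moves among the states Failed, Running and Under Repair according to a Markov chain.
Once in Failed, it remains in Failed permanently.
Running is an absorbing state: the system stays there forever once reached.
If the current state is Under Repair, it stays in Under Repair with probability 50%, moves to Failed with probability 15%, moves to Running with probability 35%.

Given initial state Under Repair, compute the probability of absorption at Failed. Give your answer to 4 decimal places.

0.3000

Let h(s) be the probability of absorption at Failed starting from transient state s. Then h(Failed) = 1 and h(Running) = 0. By first-step analysis:
h(Under Repair) = 0.15·1 + 0.35·0 + 0.5·h(Under Repair)
Solving: h(Under Repair) = 0.3000.
Starting from Under Repair, the probability is 0.3000.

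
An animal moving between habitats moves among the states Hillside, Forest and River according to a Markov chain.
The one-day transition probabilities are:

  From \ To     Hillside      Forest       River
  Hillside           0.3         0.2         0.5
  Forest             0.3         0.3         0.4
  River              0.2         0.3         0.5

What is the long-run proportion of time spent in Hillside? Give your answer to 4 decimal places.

Let the stationary distribution be π with π = πP and π_1 + π_2 + π_3 = 1.
π_1 = 0.3·π_1 + 0.3·π_2 + 0.2·π_3
π_2 = 0.2·π_1 + 0.3·π_2 + 0.3·π_3
Solving with the normalization constraint gives π = (0.2527, 0.2747, 0.4725).
So the stationary probability of Hillside is 0.2527.

0.2527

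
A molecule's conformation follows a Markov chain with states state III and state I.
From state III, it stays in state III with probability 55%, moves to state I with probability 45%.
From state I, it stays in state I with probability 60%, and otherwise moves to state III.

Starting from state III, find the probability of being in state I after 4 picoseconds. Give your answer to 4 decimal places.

Propagate the distribution vector 4 picoseconds from state III.
After 0 picoseconds: (1.0000, 0.0000)
After 1 picosecond: (0.5500, 0.4500)
After 2 picoseconds: (0.4825, 0.5175)
After 3 picoseconds: (0.4724, 0.5276)
After 4 picoseconds: (0.4709, 0.5291)
P(in state I after 4 picoseconds) = 0.5291

0.5291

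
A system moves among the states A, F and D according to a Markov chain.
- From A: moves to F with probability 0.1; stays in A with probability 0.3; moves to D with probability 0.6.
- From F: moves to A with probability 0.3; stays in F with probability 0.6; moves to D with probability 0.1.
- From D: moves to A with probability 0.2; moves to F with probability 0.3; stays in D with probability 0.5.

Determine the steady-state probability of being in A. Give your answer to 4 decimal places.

Let the stationary distribution be π with π = πP and π_1 + π_2 + π_3 = 1.
π_1 = 0.3·π_1 + 0.3·π_2 + 0.2·π_3
π_2 = 0.1·π_1 + 0.6·π_2 + 0.3·π_3
Solving with the normalization constraint gives π = (0.2615, 0.3538, 0.3846).
So the stationary probability of A is 0.2615.

0.2615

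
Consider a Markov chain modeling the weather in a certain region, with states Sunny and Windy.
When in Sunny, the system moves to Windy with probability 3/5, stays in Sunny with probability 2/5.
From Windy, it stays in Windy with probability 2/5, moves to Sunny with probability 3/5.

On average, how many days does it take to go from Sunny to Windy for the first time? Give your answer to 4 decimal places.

1.6667

Let t(s) be the expected number of days to first reach Windy from state s, with t(Windy) = 0. Conditioning on the first day:
t(Sunny) = 1 + 0.4·t(Sunny)
Solving: t(Sunny) = 1.6667.
Expected days from Sunny to Windy: 1.6667.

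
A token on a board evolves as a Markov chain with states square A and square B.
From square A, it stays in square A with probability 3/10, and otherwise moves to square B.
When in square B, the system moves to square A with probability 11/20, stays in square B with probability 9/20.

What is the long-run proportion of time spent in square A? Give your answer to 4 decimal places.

0.4400

Let the stationary distribution be π with π = πP and π_1 + π_2 = 1.
π_1 = 0.3·π_1 + 0.55·π_2
Solving with the normalization constraint gives π = (0.4400, 0.5600).
So the stationary probability of square A is 0.4400.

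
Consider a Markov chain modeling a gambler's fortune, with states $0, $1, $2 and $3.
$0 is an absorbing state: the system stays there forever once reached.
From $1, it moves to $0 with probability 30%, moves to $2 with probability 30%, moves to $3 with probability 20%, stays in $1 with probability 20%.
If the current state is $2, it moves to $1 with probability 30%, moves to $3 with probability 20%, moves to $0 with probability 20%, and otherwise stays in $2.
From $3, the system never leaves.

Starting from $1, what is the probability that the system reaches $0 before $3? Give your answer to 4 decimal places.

0.5745

Let h(s) be the probability of absorption at $0 starting from transient state s. Then h($0) = 1 and h($3) = 0. By first-step analysis:
h($1) = 0.3·1 + 0.2·h($1) + 0.3·h($2) + 0.2·0
h($2) = 0.2·1 + 0.3·h($1) + 0.3·h($2) + 0.2·0
Solving: h($1) = 0.5745, h($2) = 0.5319.
Starting from $1, the probability is 0.5745.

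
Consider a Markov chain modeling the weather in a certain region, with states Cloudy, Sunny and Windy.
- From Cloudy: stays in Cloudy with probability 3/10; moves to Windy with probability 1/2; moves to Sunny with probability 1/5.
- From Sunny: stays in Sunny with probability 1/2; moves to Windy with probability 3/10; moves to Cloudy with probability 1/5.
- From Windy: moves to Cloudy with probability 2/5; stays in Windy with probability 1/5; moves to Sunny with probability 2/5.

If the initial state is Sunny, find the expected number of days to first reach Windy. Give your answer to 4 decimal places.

Let t(s) be the expected number of days to first reach Windy from state s, with t(Windy) = 0. Conditioning on the first day:
t(Cloudy) = 1 + 0.3·t(Cloudy) + 0.2·t(Sunny)
t(Sunny) = 1 + 0.2·t(Cloudy) + 0.5·t(Sunny)
Solving: t(Cloudy) = 2.2581, t(Sunny) = 2.9032.
Expected days from Sunny to Windy: 2.9032.

2.9032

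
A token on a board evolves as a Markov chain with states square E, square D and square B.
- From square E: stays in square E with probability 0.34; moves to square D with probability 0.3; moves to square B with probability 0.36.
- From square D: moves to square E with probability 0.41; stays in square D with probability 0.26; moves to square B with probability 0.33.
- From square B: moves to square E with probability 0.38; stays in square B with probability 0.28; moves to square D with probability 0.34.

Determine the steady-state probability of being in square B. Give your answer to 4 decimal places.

0.3250

Let the stationary distribution be π with π = πP and π_1 + π_2 + π_3 = 1.
π_1 = 0.34·π_1 + 0.41·π_2 + 0.38·π_3
π_2 = 0.3·π_1 + 0.26·π_2 + 0.34·π_3
Solving with the normalization constraint gives π = (0.3741, 0.3010, 0.3250).
So the stationary probability of square B is 0.3250.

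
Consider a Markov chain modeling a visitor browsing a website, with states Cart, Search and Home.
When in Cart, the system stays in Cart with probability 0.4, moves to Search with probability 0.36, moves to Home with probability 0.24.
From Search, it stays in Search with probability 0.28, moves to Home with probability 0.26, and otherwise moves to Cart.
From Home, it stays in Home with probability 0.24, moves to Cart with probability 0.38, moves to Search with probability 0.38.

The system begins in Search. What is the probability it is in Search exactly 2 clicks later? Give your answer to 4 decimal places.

Sum over the intermediate state after 1 click:
P = P(Search→Cart)·P(Cart→Search) + P(Search→Search)·P(Search→Search) + P(Search→Home)·P(Home→Search)
  = 0.46×0.36 + 0.28×0.28 + 0.26×0.38
  = 0.1656 + 0.0784 + 0.0988 = 0.3428

0.3428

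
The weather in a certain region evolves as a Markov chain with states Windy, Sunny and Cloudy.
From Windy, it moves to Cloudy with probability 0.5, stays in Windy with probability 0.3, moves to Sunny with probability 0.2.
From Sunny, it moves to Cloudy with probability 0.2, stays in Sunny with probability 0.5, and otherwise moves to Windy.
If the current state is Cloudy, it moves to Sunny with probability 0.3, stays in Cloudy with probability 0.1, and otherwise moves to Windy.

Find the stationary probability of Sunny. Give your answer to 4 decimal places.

Let the stationary distribution be π with π = πP and π_1 + π_2 + π_3 = 1.
π_1 = 0.3·π_1 + 0.3·π_2 + 0.6·π_3
π_2 = 0.2·π_1 + 0.5·π_2 + 0.3·π_3
Solving with the normalization constraint gives π = (0.3861, 0.3267, 0.2871).
So the stationary probability of Sunny is 0.3267.

0.3267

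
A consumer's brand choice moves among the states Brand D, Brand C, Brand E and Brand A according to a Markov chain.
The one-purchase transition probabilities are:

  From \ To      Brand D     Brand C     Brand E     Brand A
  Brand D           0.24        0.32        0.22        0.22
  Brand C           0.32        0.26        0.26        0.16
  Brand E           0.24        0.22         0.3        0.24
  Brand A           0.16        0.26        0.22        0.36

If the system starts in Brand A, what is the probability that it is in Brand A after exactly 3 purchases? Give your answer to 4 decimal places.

0.2456

Propagate the distribution vector 3 purchases from Brand A.
After 0 purchases: (0.0000, 0.0000, 0.0000, 1.0000)
After 1 purchase: (0.1600, 0.2600, 0.2200, 0.3600)
After 2 purchases: (0.2320, 0.2608, 0.2480, 0.2592)
After 3 purchases: (0.2401, 0.2640, 0.2503, 0.2456)
P(in Brand A after 3 purchases) = 0.2456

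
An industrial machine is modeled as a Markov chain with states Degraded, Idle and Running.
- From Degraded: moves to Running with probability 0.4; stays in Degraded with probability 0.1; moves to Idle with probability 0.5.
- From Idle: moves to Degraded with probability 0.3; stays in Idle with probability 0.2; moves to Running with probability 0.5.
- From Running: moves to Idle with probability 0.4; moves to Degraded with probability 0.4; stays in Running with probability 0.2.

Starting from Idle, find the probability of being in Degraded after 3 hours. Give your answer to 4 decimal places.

Propagate the distribution vector 3 hours from Idle.
After 0 hours: (0.0000, 1.0000, 0.0000)
After 1 hour: (0.3000, 0.2000, 0.5000)
After 2 hours: (0.2900, 0.3900, 0.3200)
After 3 hours: (0.2740, 0.3510, 0.3750)
P(in Degraded after 3 hours) = 0.2740

0.2740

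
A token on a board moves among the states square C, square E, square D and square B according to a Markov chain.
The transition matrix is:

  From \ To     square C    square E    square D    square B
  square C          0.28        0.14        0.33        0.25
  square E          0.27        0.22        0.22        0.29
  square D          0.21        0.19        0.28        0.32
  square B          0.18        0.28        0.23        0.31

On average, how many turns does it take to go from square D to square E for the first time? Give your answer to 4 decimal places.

4.8458

Let t(s) be the expected number of turns to first reach square E from state s, with t(square E) = 0. Conditioning on the first turn:
t(square C) = 1 + 0.28·t(square C) + 0.33·t(square D) + 0.25·t(square B)
t(square D) = 1 + 0.21·t(square C) + 0.28·t(square D) + 0.32·t(square B)
t(square B) = 1 + 0.18·t(square C) + 0.23·t(square D) + 0.31·t(square B)
Solving: t(square C) = 5.1395, t(square D) = 4.8458, t(square B) = 4.4053.
Expected turns from square D to square E: 4.8458.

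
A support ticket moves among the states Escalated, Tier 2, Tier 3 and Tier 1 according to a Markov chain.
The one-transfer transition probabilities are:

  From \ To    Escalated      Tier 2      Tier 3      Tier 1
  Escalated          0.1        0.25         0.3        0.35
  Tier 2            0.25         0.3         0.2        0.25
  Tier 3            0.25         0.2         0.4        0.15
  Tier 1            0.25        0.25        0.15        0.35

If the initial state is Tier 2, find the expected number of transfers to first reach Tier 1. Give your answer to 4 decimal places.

4.0980

Let t(s) be the expected number of transfers to first reach Tier 1 from state s, with t(Tier 1) = 0. Conditioning on the first transfer:
t(Escalated) = 1 + 0.1·t(Escalated) + 0.25·t(Tier 2) + 0.3·t(Tier 3)
t(Tier 2) = 1 + 0.25·t(Escalated) + 0.3·t(Tier 2) + 0.2·t(Tier 3)
t(Tier 3) = 1 + 0.25·t(Escalated) + 0.2·t(Tier 2) + 0.4·t(Tier 3)
Solving: t(Escalated) = 3.7862, t(Tier 2) = 4.0980, t(Tier 3) = 4.6102.
Expected transfers from Tier 2 to Tier 1: 4.0980.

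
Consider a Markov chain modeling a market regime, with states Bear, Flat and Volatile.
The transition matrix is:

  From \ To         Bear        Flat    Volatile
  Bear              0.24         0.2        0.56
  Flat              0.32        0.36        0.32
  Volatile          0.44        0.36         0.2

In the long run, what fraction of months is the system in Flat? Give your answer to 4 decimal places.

Let the stationary distribution be π with π = πP and π_1 + π_2 + π_3 = 1.
π_1 = 0.24·π_1 + 0.32·π_2 + 0.44·π_3
π_2 = 0.2·π_1 + 0.36·π_2 + 0.36·π_3
Solving with the normalization constraint gives π = (0.3360, 0.3062, 0.3577).
So the stationary probability of Flat is 0.3062.

0.3062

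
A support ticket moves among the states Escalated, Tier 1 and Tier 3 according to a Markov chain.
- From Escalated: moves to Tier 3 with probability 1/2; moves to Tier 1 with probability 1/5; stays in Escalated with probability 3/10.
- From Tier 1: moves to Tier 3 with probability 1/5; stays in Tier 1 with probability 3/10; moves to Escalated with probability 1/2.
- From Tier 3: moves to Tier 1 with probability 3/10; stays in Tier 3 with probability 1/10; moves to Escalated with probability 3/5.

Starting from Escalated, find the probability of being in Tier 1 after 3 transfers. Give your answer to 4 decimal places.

0.2510

Propagate the distribution vector 3 transfers from Escalated.
After 0 transfers: (1.0000, 0.0000, 0.0000)
After 1 transfer: (0.3000, 0.2000, 0.5000)
After 2 transfers: (0.4900, 0.2700, 0.2400)
After 3 transfers: (0.4260, 0.2510, 0.3230)
P(in Tier 1 after 3 transfers) = 0.2510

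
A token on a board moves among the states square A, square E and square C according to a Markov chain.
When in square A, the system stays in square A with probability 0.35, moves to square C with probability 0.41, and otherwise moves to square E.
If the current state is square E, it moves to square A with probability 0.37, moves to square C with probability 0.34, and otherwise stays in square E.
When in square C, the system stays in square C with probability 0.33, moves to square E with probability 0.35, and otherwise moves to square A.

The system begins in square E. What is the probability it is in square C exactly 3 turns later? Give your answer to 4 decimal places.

Propagate the distribution vector 3 turns from square E.
After 0 turns: (0.0000, 1.0000, 0.0000)
After 1 turn: (0.3700, 0.2900, 0.3400)
After 2 turns: (0.3456, 0.2919, 0.3625)
After 3 turns: (0.3450, 0.2945, 0.3606)
P(in square C after 3 turns) = 0.3606

0.3606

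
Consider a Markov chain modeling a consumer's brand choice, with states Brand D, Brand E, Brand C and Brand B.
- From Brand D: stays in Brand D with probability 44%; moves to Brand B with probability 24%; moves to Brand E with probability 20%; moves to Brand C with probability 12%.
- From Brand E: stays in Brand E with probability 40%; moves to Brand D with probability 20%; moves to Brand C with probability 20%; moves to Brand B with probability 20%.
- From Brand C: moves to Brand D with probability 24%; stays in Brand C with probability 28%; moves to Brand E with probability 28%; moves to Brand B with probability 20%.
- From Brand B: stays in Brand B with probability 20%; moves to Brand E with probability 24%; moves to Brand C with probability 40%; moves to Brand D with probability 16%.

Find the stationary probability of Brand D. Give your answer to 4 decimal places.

0.2647

Let the stationary distribution be π with π = πP and π_1 + π_2 + π_3 + π_4 = 1.
π_1 = 0.44·π_1 + 0.2·π_2 + 0.24·π_3 + 0.16·π_4
π_2 = 0.2·π_1 + 0.4·π_2 + 0.28·π_3 + 0.24·π_4
π_3 = 0.12·π_1 + 0.2·π_2 + 0.28·π_3 + 0.4·π_4
Solving with the normalization constraint gives π = (0.2647, 0.2845, 0.2402, 0.2106).
So the stationary probability of Brand D is 0.2647.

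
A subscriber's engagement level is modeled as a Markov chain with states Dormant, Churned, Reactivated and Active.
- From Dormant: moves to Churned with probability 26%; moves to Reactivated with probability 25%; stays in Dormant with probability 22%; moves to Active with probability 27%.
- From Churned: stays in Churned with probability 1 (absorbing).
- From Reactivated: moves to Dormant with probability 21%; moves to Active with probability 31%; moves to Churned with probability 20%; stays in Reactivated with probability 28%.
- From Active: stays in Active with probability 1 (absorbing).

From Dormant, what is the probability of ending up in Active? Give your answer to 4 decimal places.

0.5341

Let h(s) be the probability of absorption at Active starting from transient state s. Then h(Active) = 1 and h(Churned) = 0. By first-step analysis:
h(Dormant) = 0.22·h(Dormant) + 0.26·0 + 0.25·h(Reactivated) + 0.27·1
h(Reactivated) = 0.21·h(Dormant) + 0.2·0 + 0.28·h(Reactivated) + 0.31·1
Solving: h(Dormant) = 0.5341, h(Reactivated) = 0.5863.
Starting from Dormant, the probability is 0.5341.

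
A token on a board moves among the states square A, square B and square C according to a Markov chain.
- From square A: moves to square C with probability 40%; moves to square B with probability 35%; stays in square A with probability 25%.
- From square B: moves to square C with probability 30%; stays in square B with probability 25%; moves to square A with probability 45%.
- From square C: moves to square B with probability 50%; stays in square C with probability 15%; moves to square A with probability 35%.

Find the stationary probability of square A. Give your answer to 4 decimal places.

Let the stationary distribution be π with π = πP and π_1 + π_2 + π_3 = 1.
π_1 = 0.25·π_1 + 0.45·π_2 + 0.35·π_3
π_2 = 0.35·π_1 + 0.25·π_2 + 0.5·π_3
Solving with the normalization constraint gives π = (0.3507, 0.3579, 0.2914).
So the stationary probability of square A is 0.3507.

0.3507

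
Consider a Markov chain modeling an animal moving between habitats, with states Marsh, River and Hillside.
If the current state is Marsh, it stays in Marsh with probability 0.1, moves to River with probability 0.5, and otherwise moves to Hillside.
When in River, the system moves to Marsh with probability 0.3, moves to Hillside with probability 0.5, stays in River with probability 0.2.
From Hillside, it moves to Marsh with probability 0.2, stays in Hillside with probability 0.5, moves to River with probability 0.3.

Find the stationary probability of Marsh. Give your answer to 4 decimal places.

Let the stationary distribution be π with π = πP and π_1 + π_2 + π_3 = 1.
π_1 = 0.1·π_1 + 0.3·π_2 + 0.2·π_3
π_2 = 0.5·π_1 + 0.2·π_2 + 0.3·π_3
Solving with the normalization constraint gives π = (0.2101, 0.3109, 0.4790).
So the stationary probability of Marsh is 0.2101.

0.2101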